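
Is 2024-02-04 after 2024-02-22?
No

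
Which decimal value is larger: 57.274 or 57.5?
57.5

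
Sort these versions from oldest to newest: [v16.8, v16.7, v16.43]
[v16.7, v16.8, v16.43]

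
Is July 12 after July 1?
Yes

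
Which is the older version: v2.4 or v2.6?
v2.4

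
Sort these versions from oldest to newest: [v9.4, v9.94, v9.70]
[v9.4, v9.70, v9.94]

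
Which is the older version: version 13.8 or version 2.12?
version 2.12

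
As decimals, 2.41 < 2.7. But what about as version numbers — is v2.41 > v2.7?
True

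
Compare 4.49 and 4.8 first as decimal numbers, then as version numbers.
As decimals: 4.49 < 4.8. As versions: v4.49 > v4.8 (minor version 49 > 8).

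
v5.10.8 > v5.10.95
False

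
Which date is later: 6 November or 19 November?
19 November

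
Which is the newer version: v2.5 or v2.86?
v2.86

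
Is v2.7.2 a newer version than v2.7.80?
No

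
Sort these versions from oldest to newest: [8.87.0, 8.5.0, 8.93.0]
[8.5.0, 8.87.0, 8.93.0]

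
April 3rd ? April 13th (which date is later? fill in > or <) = <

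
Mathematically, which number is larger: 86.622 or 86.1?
86.622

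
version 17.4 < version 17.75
True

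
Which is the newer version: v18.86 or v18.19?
v18.86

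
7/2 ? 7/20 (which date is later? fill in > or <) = <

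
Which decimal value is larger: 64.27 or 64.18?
64.27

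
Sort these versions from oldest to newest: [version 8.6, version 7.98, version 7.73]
[version 7.73, version 7.98, version 8.6]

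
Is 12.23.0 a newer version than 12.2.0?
Yes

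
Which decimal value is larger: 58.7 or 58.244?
58.7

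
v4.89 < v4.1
False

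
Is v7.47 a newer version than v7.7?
Yes. Version numbers are compared segment by segment as integers, not as decimals: minor version 47 > 7, so v7.47 > v7.7 (even though the decimal 7.47 < 7.7).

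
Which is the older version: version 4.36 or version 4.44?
version 4.36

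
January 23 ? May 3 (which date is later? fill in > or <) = <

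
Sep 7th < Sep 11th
True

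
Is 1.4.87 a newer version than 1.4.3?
Yes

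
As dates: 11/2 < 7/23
False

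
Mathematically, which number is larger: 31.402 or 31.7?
31.7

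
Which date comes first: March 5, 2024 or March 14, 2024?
March 5, 2024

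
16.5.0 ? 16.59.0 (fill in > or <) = <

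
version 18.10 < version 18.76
True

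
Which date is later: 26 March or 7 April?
7 April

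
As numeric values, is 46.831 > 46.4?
True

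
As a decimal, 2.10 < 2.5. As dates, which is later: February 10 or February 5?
February 10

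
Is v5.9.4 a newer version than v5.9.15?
No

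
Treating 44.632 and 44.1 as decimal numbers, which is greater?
44.632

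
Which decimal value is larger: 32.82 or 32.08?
32.82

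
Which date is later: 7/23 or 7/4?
7/23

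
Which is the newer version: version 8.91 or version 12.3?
version 12.3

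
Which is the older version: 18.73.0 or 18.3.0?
18.3.0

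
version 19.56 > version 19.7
True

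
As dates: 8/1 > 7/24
True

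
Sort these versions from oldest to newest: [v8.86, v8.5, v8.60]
[v8.5, v8.60, v8.86]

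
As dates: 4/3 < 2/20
False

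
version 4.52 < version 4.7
False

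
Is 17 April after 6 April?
Yes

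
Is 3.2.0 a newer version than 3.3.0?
No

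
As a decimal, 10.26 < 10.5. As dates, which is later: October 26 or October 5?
October 26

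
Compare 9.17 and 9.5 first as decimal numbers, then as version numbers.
As decimals: 9.17 < 9.5. As versions: v9.17 > v9.5 (minor version 17 > 5).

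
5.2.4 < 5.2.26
True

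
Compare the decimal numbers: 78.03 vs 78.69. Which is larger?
78.69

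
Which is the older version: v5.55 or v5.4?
v5.4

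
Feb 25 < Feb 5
False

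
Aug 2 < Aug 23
True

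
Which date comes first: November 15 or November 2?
November 2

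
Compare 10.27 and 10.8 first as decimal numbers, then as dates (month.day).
As decimals: 10.27 < 10.8. As dates: 10/27 is later than 10/8 (day 27 > day 8).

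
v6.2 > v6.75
False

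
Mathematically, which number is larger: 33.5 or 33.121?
33.5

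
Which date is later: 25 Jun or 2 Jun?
25 Jun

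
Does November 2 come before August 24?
No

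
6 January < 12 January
True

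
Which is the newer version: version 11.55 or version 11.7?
version 11.55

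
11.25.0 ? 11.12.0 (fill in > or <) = >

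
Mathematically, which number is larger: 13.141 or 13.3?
13.3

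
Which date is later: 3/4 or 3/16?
3/16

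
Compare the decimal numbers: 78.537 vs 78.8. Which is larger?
78.8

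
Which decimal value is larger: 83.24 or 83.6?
83.6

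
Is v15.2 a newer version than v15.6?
No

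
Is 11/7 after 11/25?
No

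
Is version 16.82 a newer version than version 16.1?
Yes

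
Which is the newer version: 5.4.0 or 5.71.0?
5.71.0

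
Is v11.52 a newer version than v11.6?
Yes. Version numbers are compared segment by segment as integers, not as decimals: minor version 52 > 6, so v11.52 > v11.6 (even though the decimal 11.52 < 11.6).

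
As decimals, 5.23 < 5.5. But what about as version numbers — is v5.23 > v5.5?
True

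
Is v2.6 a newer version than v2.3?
Yes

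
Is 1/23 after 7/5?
No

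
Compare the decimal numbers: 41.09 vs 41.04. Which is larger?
41.09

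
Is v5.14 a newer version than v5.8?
Yes. Version numbers are compared segment by segment as integers, not as decimals: minor version 14 > 8, so v5.14 > v5.8 (even though the decimal 5.14 < 5.8).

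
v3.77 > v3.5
True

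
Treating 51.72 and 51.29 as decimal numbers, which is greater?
51.72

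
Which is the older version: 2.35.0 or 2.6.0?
2.6.0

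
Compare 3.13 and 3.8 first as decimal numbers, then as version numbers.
As decimals: 3.13 < 3.8. As versions: v3.13 > v3.8 (minor version 13 > 8).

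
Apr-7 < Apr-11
True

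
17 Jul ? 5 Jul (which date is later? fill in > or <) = >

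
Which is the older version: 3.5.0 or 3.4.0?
3.4.0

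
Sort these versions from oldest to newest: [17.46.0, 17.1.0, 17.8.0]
[17.1.0, 17.8.0, 17.46.0]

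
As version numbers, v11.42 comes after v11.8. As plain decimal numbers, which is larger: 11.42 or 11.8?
11.8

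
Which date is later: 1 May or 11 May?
11 May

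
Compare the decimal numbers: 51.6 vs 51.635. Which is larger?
51.635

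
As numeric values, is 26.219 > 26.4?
False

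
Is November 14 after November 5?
Yes. Day 14 comes after day 5 in November — this is a date comparison, not a decimal one (the decimal 11.14 would be smaller than 11.5).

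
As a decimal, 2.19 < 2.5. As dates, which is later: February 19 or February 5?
February 19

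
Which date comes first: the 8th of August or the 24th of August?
the 8th of August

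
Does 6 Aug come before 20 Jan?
No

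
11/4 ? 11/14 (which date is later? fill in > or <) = <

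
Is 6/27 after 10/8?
No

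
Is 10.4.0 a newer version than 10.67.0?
No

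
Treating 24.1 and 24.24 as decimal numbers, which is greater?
24.24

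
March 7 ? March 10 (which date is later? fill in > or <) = <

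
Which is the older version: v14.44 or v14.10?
v14.10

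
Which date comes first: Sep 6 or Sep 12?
Sep 6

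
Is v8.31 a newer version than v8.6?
Yes. Version numbers are compared segment by segment as integers, not as decimals: minor version 31 > 6, so v8.31 > v8.6 (even though the decimal 8.31 < 8.6).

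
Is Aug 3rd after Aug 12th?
No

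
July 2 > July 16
False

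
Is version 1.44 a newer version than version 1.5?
Yes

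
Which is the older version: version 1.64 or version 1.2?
version 1.2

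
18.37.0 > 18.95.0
False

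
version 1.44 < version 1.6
False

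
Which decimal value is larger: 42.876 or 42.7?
42.876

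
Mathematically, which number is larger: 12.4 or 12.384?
12.4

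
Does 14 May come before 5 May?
No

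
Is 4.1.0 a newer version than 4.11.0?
No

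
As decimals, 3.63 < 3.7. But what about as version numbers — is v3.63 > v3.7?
True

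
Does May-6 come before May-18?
Yes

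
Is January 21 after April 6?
No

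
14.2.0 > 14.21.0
False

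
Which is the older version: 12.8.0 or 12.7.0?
12.7.0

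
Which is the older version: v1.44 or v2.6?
v1.44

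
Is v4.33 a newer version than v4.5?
Yes. Version numbers are compared segment by segment as integers, not as decimals: minor version 33 > 5, so v4.33 > v4.5 (even though the decimal 4.33 < 4.5).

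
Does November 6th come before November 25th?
Yes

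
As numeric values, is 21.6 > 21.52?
True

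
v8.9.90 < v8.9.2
False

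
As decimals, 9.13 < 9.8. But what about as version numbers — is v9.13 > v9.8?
True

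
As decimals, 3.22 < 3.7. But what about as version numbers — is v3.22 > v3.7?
True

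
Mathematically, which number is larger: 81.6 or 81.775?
81.775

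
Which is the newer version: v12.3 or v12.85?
v12.85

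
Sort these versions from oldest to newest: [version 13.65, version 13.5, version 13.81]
[version 13.5, version 13.65, version 13.81]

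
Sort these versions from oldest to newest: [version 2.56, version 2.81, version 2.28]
[version 2.28, version 2.56, version 2.81]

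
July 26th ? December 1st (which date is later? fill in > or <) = <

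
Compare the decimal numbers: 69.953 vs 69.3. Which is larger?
69.953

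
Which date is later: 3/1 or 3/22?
3/22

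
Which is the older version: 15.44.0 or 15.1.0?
15.1.0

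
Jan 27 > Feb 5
False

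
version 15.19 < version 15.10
False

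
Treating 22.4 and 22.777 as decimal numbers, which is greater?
22.777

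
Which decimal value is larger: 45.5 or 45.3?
45.5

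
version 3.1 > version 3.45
False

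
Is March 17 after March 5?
Yes. Day 17 comes after day 5 in March — this is a date comparison, not a decimal one (the decimal 3.17 would be smaller than 3.5).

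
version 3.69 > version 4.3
False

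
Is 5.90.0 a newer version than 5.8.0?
Yes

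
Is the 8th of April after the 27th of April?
No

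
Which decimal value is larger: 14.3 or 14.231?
14.3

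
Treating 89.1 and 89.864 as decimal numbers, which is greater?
89.864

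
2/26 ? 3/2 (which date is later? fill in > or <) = <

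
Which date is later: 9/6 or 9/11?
9/11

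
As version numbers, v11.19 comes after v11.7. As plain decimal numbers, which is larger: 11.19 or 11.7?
11.7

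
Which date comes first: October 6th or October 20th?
October 6th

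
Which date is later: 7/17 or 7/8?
7/17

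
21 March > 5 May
False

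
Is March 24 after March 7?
Yes. Day 24 comes after day 7 in March — this is a date comparison, not a decimal one (the decimal 3.24 would be smaller than 3.7).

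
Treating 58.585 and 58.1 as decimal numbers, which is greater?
58.585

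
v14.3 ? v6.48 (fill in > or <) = >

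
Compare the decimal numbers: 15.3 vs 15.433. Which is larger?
15.433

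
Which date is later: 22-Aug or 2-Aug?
22-Aug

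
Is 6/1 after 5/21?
Yes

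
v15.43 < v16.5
True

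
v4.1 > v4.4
False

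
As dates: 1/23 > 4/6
False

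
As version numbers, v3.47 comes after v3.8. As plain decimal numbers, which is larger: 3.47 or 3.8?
3.8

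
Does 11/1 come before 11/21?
Yes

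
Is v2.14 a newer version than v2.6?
Yes. Version numbers are compared segment by segment as integers, not as decimals: minor version 14 > 6, so v2.14 > v2.6 (even though the decimal 2.14 < 2.6).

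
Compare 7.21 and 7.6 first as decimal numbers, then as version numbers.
As decimals: 7.21 < 7.6. As versions: v7.21 > v7.6 (minor version 21 > 6).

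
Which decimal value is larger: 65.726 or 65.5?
65.726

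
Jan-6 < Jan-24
True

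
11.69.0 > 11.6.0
True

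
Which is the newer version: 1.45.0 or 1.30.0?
1.45.0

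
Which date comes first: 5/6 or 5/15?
5/6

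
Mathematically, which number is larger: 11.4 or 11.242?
11.4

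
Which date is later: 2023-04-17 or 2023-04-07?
2023-04-17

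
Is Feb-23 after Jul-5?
No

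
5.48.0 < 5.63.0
True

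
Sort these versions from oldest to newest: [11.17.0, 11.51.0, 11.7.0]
[11.7.0, 11.17.0, 11.51.0]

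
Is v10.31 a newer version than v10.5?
Yes. Version numbers are compared segment by segment as integers, not as decimals: minor version 31 > 5, so v10.31 > v10.5 (even though the decimal 10.31 < 10.5).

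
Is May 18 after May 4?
Yes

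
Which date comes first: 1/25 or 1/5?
1/5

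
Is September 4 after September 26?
No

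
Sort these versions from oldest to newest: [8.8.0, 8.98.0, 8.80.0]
[8.8.0, 8.80.0, 8.98.0]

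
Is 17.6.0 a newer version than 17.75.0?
No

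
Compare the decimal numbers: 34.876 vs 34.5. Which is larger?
34.876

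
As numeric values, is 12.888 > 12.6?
True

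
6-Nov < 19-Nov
True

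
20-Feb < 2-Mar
True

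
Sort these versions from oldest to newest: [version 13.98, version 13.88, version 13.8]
[version 13.8, version 13.88, version 13.98]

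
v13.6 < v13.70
True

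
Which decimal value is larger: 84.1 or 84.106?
84.106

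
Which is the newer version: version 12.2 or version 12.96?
version 12.96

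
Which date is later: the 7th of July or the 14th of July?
the 14th of July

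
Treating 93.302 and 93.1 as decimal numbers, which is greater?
93.302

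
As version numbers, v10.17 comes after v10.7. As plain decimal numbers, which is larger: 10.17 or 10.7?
10.7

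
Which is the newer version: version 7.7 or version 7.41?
version 7.41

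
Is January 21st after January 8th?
Yes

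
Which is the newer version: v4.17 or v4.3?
v4.17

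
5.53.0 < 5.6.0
False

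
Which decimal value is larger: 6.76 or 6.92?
6.92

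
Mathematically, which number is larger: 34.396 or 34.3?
34.396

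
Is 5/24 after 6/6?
No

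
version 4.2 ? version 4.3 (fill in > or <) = <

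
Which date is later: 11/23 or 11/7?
11/23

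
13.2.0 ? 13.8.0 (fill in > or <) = <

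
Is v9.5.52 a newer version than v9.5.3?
Yes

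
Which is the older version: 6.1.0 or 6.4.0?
6.1.0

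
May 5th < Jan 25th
False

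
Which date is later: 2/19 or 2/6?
2/19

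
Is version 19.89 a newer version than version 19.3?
Yes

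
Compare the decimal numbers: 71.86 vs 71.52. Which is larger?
71.86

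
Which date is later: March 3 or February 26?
March 3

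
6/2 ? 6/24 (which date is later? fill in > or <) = <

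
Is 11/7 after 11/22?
No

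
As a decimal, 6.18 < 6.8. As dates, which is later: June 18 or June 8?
June 18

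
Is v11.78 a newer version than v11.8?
Yes. Version numbers are compared segment by segment as integers, not as decimals: minor version 78 > 8, so v11.78 > v11.8 (even though the decimal 11.78 < 11.8).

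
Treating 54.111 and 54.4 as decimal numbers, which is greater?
54.4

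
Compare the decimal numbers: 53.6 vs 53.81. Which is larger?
53.81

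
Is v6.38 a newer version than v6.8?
Yes. Version numbers are compared segment by segment as integers, not as decimals: minor version 38 > 8, so v6.38 > v6.8 (even though the decimal 6.38 < 6.8).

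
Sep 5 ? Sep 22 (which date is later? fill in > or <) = <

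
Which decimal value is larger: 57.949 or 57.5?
57.949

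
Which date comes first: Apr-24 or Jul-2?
Apr-24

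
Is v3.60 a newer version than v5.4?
No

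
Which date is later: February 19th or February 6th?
February 19th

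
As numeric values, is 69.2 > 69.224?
False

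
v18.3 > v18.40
False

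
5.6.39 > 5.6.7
True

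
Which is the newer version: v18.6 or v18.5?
v18.6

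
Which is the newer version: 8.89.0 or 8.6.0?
8.89.0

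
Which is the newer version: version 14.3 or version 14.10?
version 14.10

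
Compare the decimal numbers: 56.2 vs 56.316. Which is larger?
56.316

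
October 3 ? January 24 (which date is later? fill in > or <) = >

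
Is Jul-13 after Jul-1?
Yes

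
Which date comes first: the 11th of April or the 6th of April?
the 6th of April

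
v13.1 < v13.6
True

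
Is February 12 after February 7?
Yes. Day 12 comes after day 7 in February — this is a date comparison, not a decimal one (the decimal 2.12 would be smaller than 2.7).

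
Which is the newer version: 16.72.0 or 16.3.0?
16.72.0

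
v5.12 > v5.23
False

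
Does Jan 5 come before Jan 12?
Yes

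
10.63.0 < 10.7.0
False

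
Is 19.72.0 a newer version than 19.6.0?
Yes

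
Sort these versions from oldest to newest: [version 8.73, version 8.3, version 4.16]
[version 4.16, version 8.3, version 8.73]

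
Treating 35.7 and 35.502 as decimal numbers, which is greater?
35.7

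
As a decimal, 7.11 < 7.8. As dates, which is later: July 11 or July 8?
July 11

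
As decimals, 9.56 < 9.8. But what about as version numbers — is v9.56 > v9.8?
True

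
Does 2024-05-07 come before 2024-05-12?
Yes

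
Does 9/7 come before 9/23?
Yes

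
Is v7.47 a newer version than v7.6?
Yes. Version numbers are compared segment by segment as integers, not as decimals: minor version 47 > 6, so v7.47 > v7.6 (even though the decimal 7.47 < 7.6).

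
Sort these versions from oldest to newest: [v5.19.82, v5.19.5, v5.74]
[v5.19.5, v5.19.82, v5.74]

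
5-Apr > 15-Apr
False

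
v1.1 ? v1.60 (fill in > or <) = <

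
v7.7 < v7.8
True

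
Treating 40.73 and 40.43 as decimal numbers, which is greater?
40.73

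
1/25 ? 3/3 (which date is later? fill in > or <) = <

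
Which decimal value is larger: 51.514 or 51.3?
51.514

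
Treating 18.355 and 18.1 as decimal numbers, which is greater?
18.355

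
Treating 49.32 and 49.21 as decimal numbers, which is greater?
49.32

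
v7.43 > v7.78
False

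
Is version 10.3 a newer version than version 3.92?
Yes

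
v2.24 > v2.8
True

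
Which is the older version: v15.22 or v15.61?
v15.22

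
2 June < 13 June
True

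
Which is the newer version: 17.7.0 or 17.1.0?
17.7.0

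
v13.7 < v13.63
True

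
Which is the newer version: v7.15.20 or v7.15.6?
v7.15.20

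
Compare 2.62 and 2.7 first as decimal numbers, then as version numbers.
As decimals: 2.62 < 2.7. As versions: v2.62 > v2.7 (minor version 62 > 7).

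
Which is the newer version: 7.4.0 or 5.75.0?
7.4.0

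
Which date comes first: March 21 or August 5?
March 21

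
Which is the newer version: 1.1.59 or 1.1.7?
1.1.59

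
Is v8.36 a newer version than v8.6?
Yes. Version numbers are compared segment by segment as integers, not as decimals: minor version 36 > 6, so v8.36 > v8.6 (even though the decimal 8.36 < 8.6).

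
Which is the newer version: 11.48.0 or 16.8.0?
16.8.0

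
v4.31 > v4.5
True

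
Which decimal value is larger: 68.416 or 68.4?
68.416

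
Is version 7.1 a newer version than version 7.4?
No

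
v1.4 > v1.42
False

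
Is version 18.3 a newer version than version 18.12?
No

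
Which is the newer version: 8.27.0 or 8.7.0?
8.27.0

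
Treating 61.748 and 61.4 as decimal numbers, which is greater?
61.748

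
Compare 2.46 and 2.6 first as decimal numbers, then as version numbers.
As decimals: 2.46 < 2.6. As versions: v2.46 > v2.6 (minor version 46 > 6).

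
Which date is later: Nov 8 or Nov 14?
Nov 14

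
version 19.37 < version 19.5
False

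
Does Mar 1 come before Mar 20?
Yes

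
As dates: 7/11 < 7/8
False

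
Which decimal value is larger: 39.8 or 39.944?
39.944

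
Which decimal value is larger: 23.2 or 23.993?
23.993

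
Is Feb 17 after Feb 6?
Yes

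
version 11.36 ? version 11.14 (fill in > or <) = >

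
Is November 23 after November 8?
Yes. Day 23 comes after day 8 in November — this is a date comparison, not a decimal one (the decimal 11.23 would be smaller than 11.8).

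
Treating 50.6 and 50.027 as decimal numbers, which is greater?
50.6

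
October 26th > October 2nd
True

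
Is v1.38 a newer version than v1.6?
Yes. Version numbers are compared segment by segment as integers, not as decimals: minor version 38 > 6, so v1.38 > v1.6 (even though the decimal 1.38 < 1.6).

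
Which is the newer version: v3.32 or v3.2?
v3.32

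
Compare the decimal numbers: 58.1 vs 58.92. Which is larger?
58.92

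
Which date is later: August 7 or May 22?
August 7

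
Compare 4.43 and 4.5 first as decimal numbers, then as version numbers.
As decimals: 4.43 < 4.5. As versions: v4.43 > v4.5 (minor version 43 > 5).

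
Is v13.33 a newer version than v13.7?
Yes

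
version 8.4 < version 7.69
False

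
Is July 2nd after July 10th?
No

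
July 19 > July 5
True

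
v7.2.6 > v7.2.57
False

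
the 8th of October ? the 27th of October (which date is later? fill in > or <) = <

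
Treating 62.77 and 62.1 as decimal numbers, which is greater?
62.77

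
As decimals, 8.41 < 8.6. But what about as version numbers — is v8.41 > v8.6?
True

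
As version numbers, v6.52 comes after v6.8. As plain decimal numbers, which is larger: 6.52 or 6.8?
6.8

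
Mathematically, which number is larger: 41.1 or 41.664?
41.664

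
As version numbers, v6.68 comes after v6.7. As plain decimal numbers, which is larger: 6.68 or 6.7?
6.7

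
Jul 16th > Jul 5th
True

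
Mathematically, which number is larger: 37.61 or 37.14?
37.61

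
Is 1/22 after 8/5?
No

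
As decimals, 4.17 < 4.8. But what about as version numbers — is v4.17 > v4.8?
True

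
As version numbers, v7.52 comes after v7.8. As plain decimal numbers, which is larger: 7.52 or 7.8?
7.8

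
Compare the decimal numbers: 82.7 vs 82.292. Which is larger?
82.7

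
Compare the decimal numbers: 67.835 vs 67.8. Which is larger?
67.835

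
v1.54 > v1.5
True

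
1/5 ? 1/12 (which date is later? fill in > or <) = <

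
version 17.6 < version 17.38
True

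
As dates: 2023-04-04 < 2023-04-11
True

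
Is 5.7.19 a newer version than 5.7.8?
Yes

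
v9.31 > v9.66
False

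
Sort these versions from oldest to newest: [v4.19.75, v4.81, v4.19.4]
[v4.19.4, v4.19.75, v4.81]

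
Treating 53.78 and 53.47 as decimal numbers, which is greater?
53.78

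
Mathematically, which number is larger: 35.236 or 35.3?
35.3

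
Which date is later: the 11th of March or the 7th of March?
the 11th of March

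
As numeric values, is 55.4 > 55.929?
False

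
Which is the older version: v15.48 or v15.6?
v15.6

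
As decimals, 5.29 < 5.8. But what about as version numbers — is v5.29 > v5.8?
True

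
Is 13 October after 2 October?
Yes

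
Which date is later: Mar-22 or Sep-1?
Sep-1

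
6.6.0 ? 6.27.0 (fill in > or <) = <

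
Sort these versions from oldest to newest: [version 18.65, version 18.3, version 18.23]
[version 18.3, version 18.23, version 18.65]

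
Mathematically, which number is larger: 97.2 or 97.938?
97.938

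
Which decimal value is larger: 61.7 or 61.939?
61.939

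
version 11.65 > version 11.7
True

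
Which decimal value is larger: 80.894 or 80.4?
80.894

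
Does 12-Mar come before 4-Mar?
No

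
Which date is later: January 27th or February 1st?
February 1st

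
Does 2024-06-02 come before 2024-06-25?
Yes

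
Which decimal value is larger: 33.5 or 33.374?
33.5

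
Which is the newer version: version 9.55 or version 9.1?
version 9.55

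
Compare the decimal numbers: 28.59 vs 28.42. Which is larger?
28.59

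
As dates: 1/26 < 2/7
True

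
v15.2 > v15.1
True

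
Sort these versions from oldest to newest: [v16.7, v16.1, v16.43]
[v16.1, v16.7, v16.43]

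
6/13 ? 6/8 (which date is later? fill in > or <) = >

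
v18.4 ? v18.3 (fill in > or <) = >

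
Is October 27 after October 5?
Yes. Day 27 comes after day 5 in October — this is a date comparison, not a decimal one (the decimal 10.27 would be smaller than 10.5).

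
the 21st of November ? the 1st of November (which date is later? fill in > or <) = >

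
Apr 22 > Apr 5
True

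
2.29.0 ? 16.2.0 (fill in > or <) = <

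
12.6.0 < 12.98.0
True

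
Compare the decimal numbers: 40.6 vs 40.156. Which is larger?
40.6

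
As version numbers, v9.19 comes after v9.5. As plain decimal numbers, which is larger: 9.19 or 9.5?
9.5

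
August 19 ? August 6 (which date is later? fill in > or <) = >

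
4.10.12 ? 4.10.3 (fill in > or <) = >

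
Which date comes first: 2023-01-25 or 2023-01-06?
2023-01-06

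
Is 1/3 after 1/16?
No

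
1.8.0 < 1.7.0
False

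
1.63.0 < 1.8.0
False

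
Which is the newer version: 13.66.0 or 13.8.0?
13.66.0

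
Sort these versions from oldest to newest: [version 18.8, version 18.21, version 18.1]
[version 18.1, version 18.8, version 18.21]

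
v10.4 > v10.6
False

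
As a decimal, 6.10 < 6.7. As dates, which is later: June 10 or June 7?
June 10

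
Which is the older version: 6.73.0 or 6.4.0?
6.4.0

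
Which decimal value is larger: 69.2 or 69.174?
69.2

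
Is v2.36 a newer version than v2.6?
Yes. Version numbers are compared segment by segment as integers, not as decimals: minor version 36 > 6, so v2.36 > v2.6 (even though the decimal 2.36 < 2.6).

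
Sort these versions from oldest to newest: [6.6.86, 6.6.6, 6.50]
[6.6.6, 6.6.86, 6.50]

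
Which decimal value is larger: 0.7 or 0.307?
0.7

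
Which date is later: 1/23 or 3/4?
3/4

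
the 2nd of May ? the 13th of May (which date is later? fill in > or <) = <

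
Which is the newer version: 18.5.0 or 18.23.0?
18.23.0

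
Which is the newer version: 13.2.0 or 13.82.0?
13.82.0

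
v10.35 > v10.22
True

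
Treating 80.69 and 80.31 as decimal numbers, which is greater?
80.69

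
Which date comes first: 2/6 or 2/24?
2/6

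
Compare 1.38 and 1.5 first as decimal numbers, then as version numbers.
As decimals: 1.38 < 1.5. As versions: v1.38 > v1.5 (minor version 38 > 5).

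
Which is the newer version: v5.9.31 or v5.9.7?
v5.9.31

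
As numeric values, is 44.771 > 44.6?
True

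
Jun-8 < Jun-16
True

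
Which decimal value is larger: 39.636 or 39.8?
39.8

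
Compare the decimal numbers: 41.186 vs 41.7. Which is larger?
41.7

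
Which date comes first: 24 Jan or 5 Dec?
24 Jan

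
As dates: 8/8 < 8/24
True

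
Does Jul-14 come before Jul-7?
No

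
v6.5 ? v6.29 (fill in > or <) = <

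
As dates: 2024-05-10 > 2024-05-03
True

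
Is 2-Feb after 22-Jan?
Yes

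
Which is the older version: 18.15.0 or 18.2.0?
18.2.0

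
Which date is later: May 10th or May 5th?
May 10th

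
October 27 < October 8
False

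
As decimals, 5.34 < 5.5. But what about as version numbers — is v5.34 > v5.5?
True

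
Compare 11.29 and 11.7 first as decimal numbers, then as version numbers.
As decimals: 11.29 < 11.7. As versions: v11.29 > v11.7 (minor version 29 > 7).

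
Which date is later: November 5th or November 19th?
November 19th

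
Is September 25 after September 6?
Yes. Day 25 comes after day 6 in September — this is a date comparison, not a decimal one (the decimal 9.25 would be smaller than 9.6).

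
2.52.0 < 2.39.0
False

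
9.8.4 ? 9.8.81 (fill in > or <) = <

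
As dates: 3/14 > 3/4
True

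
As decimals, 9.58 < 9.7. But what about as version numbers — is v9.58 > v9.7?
True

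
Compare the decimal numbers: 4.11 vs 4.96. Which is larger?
4.96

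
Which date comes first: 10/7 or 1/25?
1/25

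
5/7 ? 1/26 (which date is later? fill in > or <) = >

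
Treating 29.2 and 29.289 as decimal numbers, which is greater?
29.289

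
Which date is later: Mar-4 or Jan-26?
Mar-4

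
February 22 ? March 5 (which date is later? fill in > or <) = <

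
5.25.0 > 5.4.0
True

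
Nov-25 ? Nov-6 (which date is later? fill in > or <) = >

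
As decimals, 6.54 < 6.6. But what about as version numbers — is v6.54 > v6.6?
True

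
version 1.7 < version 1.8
True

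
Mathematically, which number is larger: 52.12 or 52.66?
52.66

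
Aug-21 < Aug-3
False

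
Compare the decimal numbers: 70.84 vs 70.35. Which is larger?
70.84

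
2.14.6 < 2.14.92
True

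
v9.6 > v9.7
False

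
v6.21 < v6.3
False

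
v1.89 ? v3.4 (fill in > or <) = <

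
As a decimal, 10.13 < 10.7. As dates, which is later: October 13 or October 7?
October 13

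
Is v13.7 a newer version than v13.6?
Yes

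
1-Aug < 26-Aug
True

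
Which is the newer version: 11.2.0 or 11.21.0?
11.21.0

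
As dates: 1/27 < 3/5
True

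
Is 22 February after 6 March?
No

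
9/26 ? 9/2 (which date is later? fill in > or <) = >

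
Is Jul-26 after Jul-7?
Yes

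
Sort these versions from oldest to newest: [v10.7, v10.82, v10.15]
[v10.7, v10.15, v10.82]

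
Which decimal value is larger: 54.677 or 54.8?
54.8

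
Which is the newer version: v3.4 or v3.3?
v3.4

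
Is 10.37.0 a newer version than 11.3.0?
No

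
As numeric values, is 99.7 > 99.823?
False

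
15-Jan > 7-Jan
True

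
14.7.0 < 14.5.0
False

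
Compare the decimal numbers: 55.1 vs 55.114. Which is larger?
55.114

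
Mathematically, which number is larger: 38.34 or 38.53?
38.53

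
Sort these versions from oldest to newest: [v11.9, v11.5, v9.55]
[v9.55, v11.5, v11.9]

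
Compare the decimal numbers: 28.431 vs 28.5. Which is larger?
28.5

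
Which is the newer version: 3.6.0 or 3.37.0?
3.37.0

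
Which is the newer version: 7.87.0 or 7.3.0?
7.87.0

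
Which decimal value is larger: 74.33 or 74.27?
74.33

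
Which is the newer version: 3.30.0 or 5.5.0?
5.5.0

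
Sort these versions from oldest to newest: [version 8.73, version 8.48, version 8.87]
[version 8.48, version 8.73, version 8.87]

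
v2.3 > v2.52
False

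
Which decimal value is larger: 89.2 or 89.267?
89.267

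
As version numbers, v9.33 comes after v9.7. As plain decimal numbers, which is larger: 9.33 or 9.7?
9.7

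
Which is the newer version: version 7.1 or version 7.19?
version 7.19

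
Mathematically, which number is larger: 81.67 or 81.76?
81.76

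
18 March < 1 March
False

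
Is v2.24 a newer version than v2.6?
Yes. Version numbers are compared segment by segment as integers, not as decimals: minor version 24 > 6, so v2.24 > v2.6 (even though the decimal 2.24 < 2.6).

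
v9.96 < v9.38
False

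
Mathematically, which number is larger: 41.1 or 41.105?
41.105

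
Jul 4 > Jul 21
False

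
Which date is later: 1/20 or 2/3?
2/3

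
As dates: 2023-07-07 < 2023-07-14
True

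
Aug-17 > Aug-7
True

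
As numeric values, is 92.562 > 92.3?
True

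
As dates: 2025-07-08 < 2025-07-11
True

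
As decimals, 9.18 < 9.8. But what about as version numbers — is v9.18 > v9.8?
True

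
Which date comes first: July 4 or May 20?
May 20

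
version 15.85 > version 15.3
True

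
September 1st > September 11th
False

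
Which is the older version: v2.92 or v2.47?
v2.47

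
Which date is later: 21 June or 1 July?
1 July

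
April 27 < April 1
False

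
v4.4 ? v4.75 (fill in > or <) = <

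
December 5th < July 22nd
False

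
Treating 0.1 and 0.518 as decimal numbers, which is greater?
0.518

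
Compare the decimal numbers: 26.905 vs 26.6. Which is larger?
26.905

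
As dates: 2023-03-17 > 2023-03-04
True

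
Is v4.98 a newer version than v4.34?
Yes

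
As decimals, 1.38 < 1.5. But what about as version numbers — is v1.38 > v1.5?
True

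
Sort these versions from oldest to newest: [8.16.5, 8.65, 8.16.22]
[8.16.5, 8.16.22, 8.65]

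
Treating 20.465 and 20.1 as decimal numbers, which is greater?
20.465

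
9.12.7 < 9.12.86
True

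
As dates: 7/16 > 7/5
True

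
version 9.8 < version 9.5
False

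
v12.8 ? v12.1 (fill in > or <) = >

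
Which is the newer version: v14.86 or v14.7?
v14.86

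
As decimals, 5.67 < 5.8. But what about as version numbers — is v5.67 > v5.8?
True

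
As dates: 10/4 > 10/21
False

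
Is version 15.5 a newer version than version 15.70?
No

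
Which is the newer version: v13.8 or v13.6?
v13.8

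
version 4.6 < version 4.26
True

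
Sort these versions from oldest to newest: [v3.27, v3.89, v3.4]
[v3.4, v3.27, v3.89]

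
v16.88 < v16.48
False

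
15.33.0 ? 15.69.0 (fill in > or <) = <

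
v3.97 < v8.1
True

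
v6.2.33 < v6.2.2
False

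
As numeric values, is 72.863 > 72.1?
True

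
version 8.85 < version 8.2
False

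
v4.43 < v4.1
False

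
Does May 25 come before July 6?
Yes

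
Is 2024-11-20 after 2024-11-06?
Yes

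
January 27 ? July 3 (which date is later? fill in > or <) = <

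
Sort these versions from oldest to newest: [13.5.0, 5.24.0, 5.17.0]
[5.17.0, 5.24.0, 13.5.0]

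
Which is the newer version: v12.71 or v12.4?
v12.71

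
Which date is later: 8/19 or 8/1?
8/19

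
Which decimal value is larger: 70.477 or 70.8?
70.8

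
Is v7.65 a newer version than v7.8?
Yes. Version numbers are compared segment by segment as integers, not as decimals: minor version 65 > 8, so v7.65 > v7.8 (even though the decimal 7.65 < 7.8).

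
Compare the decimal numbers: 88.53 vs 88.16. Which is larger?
88.53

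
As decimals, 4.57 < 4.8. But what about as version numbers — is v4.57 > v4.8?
True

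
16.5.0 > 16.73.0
False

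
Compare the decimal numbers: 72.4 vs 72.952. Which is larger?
72.952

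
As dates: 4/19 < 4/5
False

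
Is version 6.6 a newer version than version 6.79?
No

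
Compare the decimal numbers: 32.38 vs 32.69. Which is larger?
32.69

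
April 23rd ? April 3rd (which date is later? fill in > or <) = >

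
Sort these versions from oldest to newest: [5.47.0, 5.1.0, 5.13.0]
[5.1.0, 5.13.0, 5.47.0]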